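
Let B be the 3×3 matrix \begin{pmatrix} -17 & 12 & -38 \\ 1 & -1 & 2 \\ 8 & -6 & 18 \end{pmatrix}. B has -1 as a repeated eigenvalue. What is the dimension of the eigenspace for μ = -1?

B + 1I = [[-16, 12, -38], [1, 0, 2], [8, -6, 19]].
This matrix has rank 2, so its null space has dimension 3 − 2 = 1.

1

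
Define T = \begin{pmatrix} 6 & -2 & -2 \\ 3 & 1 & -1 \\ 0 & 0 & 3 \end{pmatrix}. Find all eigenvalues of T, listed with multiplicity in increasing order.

3, 3, 4

Characteristic polynomial: p(s) = s^3 - 10s^2 + 33s - 36 = (s - 4)(s - 3)^2.
Roots (with multiplicity): 3, 3, 4.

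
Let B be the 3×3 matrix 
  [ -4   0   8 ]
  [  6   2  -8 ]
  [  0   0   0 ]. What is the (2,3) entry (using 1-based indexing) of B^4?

512

Characteristic polynomial: λ^3 + 2λ^2 - 8λ = λ(λ - 2)(λ + 4), so the eigenvalues are -4, 0, 2.
λ=2: eigenvector (0, 1, 0).
λ=-4: eigenvector (-1, 1, 0).
λ=0: eigenvector (2, -2, 1).
P = [[0, -1, 2], [1, 1, -2], [0, 0, 1]], D = diag(2, -4, 0), P⁻¹ = [[1, 1, 0], [-1, 0, 2], [0, 0, 1]].
B⁴ = P·diag(16, 256, 0)·P⁻¹ = [[256, 0, -512], [-240, 16, 512], [0, 0, 0]].
The requested entry is 512.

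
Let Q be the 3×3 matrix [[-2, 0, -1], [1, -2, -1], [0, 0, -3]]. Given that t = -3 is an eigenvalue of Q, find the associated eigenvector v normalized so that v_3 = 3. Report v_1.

Q + 3I = [[1, 0, -1], [1, 1, -1], [0, 0, 0]].
Solving (Q + 3I)v = 0 gives the eigenspace spanned by (3, 0, 3).
With v_3 = 3, v = (3, 0, 3), so v_1 = 3.

3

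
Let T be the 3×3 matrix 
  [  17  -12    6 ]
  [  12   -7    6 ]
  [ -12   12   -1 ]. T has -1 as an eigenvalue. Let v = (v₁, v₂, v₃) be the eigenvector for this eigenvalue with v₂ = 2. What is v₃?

-2

T + 1I = [[18, -12, 6], [12, -6, 6], [-12, 12, 0]].
Solving (T + 1I)v = 0 gives the eigenspace spanned by (2, 2, -2).
With v₂ = 2, v = (2, 2, -2), so v₃ = -2.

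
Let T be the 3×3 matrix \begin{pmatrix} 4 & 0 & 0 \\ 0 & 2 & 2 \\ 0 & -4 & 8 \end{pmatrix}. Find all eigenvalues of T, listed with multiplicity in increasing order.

Characteristic polynomial: p(s) = s^3 - 14s^2 + 64s - 96 = (s - 6)(s - 4)^2.
Roots (with multiplicity): 4, 4, 6.

4, 4, 6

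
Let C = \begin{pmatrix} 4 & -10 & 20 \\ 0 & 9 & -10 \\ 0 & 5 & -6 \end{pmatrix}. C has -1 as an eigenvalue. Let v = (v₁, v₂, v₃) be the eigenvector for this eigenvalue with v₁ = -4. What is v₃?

2

C + 1I = [[5, -10, 20], [0, 10, -10], [0, 5, -5]].
Solving (C + 1I)v = 0 gives the eigenspace spanned by (-4, 2, 2).
With v₁ = -4, v = (-4, 2, 2), so v₃ = 2.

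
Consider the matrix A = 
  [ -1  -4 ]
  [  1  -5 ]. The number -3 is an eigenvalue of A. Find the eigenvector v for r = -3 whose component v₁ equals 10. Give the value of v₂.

A + 3I = [[2, -4], [1, -2]].
Solving (A + 3I)v = 0 gives the eigenspace spanned by (10, 5).
With v₁ = 10, v = (10, 5), so v₂ = 5.

5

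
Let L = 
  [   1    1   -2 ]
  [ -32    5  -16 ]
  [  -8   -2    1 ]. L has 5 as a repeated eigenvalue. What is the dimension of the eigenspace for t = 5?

1

L − 5I = [[-4, 1, -2], [-32, 0, -16], [-8, -2, -4]].
This matrix has rank 2, so its null space has dimension 3 − 2 = 1.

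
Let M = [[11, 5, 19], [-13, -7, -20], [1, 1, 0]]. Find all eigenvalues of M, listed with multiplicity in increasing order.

-1, -1, 6

Characteristic polynomial: p(μ) = μ^3 - 4μ^2 - 11μ - 6 = (μ - 6)(μ + 1)^2.
Roots (with multiplicity): -1, -1, 6.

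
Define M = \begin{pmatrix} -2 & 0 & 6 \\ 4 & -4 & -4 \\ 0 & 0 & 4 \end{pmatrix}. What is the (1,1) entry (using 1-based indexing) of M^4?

Characteristic polynomial: s^3 + 2s^2 - 16s - 32 = (s - 4)(s + 2)(s + 4), so the eigenvalues are -4, -2, 4.
s=-2: eigenvector (1, 2, 0).
s=-4: eigenvector (0, 1, 0).
s=4: eigenvector (1, 0, 1).
P = [[1, 0, 1], [2, 1, 0], [0, 0, 1]], D = diag(-2, -4, 4), P⁻¹ = [[1, 0, -1], [-2, 1, 2], [0, 0, 1]].
M⁴ = P·diag(16, 256, 256)·P⁻¹ = [[16, 0, 240], [-480, 256, 480], [0, 0, 256]].
The requested entry is 16.

16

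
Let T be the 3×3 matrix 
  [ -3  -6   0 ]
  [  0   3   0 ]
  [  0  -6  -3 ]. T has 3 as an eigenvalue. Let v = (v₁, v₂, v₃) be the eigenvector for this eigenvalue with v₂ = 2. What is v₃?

T − 3I = [[-6, -6, 0], [0, 0, 0], [0, -6, -6]].
Solving (T − 3I)v = 0 gives the eigenspace spanned by (-2, 2, -2).
With v₂ = 2, v = (-2, 2, -2), so v₃ = -2.

-2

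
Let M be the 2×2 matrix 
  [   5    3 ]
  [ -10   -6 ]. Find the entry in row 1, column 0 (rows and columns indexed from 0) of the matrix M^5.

Characteristic polynomial: s^2 + s = s(s + 1), so the eigenvalues are -1, 0.
s=0: eigenvector (3, -5).
s=-1: eigenvector (1, -2).
P = [[3, 1], [-5, -2]], D = diag(0, -1), P⁻¹ = [[2, 1], [-5, -3]].
M⁵ = P·diag(0, -1)·P⁻¹ = [[5, 3], [-10, -6]].
The requested entry is -10.

-10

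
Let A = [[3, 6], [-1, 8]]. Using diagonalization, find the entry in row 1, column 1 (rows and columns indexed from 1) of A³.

-57

Characteristic polynomial: t^2 - 11t + 30 = (t - 6)(t - 5), so the eigenvalues are 5, 6.
t=6: eigenvector (-2, -1).
t=5: eigenvector (3, 1).
P = [[-2, 3], [-1, 1]], D = diag(6, 5), P⁻¹ = [[1, -3], [1, -2]].
A³ = P·diag(216, 125)·P⁻¹ = [[-57, 546], [-91, 398]].
The requested entry is -57.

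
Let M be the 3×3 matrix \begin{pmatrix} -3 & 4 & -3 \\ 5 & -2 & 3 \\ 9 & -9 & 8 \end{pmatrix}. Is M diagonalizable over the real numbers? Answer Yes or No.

Characteristic polynomial: p(λ) = λ^3 - 3λ^2 + 4 = (λ - 2)^2(λ + 1).
λ = 2 has algebraic multiplicity 2; rank(M − 2I) = 2, so geometric multiplicity = 1.
Geometric multiplicity < algebraic multiplicity, so M is not diagonalizable.

No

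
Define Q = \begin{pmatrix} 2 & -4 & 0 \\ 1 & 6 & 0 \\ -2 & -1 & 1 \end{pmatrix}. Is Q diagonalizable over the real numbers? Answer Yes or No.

No

Characteristic polynomial: p(r) = r^3 - 9r^2 + 24r - 16 = (r - 4)^2(r - 1).
r = 4 has algebraic multiplicity 2; rank(Q − 4I) = 2, so geometric multiplicity = 1.
Geometric multiplicity < algebraic multiplicity, so Q is not diagonalizable.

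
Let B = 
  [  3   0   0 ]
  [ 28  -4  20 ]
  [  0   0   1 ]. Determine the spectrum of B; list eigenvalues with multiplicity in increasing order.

-4, 1, 3

Characteristic polynomial: p(μ) = μ^3 - 13μ + 12 = (μ - 3)(μ - 1)(μ + 4).
Roots (with multiplicity): -4, 1, 3.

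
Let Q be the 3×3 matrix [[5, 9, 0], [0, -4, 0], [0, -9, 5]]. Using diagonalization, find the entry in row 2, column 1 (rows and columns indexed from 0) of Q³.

Characteristic polynomial: t^3 - 6t^2 - 15t + 100 = (t - 5)^2(t + 4), so the eigenvalues are -4, 5, 5.
t=5: eigenvector (1, 0, 0).
t=-4: eigenvector (-1, 1, 1).
t=5: eigenvector (0, 0, 1).
P = [[1, -1, 0], [0, 1, 0], [0, 1, 1]], D = diag(5, -4, 5), P⁻¹ = [[1, 1, 0], [0, 1, 0], [0, -1, 1]].
Q³ = P·diag(125, -64, 125)·P⁻¹ = [[125, 189, 0], [0, -64, 0], [0, -189, 125]].
The requested entry is -189.

-189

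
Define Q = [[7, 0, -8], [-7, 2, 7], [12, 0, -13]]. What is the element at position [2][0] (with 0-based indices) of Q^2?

Characteristic polynomial: μ^3 + 4μ^2 - 7μ - 10 = (μ - 2)(μ + 1)(μ + 5), so the eigenvalues are -5, -1, 2.
μ=-1: eigenvector (-1, 0, -1).
μ=2: eigenvector (0, 1, 0).
μ=-5: eigenvector (-2, 1, -3).
P = [[-1, 0, -2], [0, 1, 1], [-1, 0, -3]], D = diag(-1, 2, -5), P⁻¹ = [[-3, 0, 2], [-1, 1, 1], [1, 0, -1]].
Q² = P·diag(1, 4, 25)·P⁻¹ = [[-47, 0, 48], [21, 4, -21], [-72, 0, 73]].
The requested entry is -72.

-72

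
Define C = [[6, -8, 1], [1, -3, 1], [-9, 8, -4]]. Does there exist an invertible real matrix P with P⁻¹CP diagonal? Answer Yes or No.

Characteristic polynomial: p(s) = s^3 + s^2 - 21s - 45 = (s - 5)(s + 3)^2.
s = -3 has algebraic multiplicity 2; rank(C + 3I) = 2, so geometric multiplicity = 1.
Geometric multiplicity < algebraic multiplicity, so C is not diagonalizable.

No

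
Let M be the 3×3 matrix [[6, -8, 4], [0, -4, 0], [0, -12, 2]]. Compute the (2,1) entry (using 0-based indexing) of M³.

-144

Characteristic polynomial: μ^3 - 4μ^2 - 20μ + 48 = (μ - 6)(μ - 2)(μ + 4), so the eigenvalues are -4, 2, 6.
μ=6: eigenvector (1, 0, 0).
μ=-4: eigenvector (0, 1, 2).
μ=2: eigenvector (-1, 0, 1).
P = [[1, 0, -1], [0, 1, 0], [0, 2, 1]], D = diag(6, -4, 2), P⁻¹ = [[1, -2, 1], [0, 1, 0], [0, -2, 1]].
M³ = P·diag(216, -64, 8)·P⁻¹ = [[216, -416, 208], [0, -64, 0], [0, -144, 8]].
The requested entry is -144.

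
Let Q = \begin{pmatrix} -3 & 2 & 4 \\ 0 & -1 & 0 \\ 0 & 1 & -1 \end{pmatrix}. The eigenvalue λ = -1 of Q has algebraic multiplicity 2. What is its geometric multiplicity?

Q + 1I = [[-2, 2, 4], [0, 0, 0], [0, 1, 0]].
This matrix has rank 2, so its null space has dimension 3 − 2 = 1.

1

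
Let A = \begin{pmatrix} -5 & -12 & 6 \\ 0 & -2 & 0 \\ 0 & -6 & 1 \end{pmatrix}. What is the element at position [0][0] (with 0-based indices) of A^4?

Characteristic polynomial: r^3 + 6r^2 + 3r - 10 = (r - 1)(r + 2)(r + 5), so the eigenvalues are -5, -2, 1.
r=-5: eigenvector (1, 0, 0).
r=-2: eigenvector (0, 1, 2).
r=1: eigenvector (1, 0, 1).
P = [[1, 0, 1], [0, 1, 0], [0, 2, 1]], D = diag(-5, -2, 1), P⁻¹ = [[1, 2, -1], [0, 1, 0], [0, -2, 1]].
A⁴ = P·diag(625, 16, 1)·P⁻¹ = [[625, 1248, -624], [0, 16, 0], [0, 30, 1]].
The requested entry is 625.

625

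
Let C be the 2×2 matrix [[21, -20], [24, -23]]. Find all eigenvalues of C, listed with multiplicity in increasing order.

Characteristic polynomial: p(λ) = λ^2 + 2λ - 3 = (λ - 1)(λ + 3).
Roots (with multiplicity): -3, 1.

-3, 1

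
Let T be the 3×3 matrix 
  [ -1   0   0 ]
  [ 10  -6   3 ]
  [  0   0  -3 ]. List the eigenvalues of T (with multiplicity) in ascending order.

Characteristic polynomial: p(λ) = λ^3 + 10λ^2 + 27λ + 18 = (λ + 1)(λ + 3)(λ + 6).
Roots (with multiplicity): -6, -3, -1.

-6, -3, -1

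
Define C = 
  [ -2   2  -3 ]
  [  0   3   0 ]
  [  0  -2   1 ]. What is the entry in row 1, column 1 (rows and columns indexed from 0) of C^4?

81

Characteristic polynomial: λ^3 - 2λ^2 - 5λ + 6 = (λ - 3)(λ - 1)(λ + 2), so the eigenvalues are -2, 1, 3.
λ=-2: eigenvector (1, 0, 0).
λ=3: eigenvector (1, 1, -1).
λ=1: eigenvector (-1, 0, 1).
P = [[1, 1, -1], [0, 1, 0], [0, -1, 1]], D = diag(-2, 3, 1), P⁻¹ = [[1, 0, 1], [0, 1, 0], [0, 1, 1]].
C⁴ = P·diag(16, 81, 1)·P⁻¹ = [[16, 80, 15], [0, 81, 0], [0, -80, 1]].
The requested entry is 81.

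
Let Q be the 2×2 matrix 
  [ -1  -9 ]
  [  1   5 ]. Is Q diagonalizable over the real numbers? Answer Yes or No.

No

Characteristic polynomial: p(r) = r^2 - 4r + 4 = (r - 2)^2.
r = 2 has algebraic multiplicity 2; rank(Q − 2I) = 1, so geometric multiplicity = 1.
Geometric multiplicity < algebraic multiplicity, so Q is not diagonalizable.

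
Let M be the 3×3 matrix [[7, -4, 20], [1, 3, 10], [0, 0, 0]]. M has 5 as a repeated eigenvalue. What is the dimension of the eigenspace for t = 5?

1

M − 5I = [[2, -4, 20], [1, -2, 10], [0, 0, -5]].
This matrix has rank 2, so its null space has dimension 3 − 2 = 1.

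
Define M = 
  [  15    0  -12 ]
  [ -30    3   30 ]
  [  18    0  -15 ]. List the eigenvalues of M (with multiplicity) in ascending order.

-3, 3, 3

Characteristic polynomial: p(λ) = λ^3 - 3λ^2 - 9λ + 27 = (λ - 3)^2(λ + 3).
Roots (with multiplicity): -3, 3, 3.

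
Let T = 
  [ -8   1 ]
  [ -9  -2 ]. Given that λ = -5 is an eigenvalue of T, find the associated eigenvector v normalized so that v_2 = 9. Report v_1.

3

T + 5I = [[-3, 1], [-9, 3]].
Solving (T + 5I)v = 0 gives the eigenspace spanned by (3, 9).
With v_2 = 9, v = (3, 9), so v_1 = 3.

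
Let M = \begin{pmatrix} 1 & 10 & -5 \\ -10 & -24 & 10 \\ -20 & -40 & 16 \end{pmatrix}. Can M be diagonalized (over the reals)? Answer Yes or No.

Characteristic polynomial: p(r) = r^3 + 7r^2 + 8r - 16 = (r - 1)(r + 4)^2.
r = -4 has algebraic multiplicity 2; rank(M + 4I) = 1, so geometric multiplicity = 2.
Every eigenvalue has geometric = algebraic multiplicity, so M is diagonalizable.

Yes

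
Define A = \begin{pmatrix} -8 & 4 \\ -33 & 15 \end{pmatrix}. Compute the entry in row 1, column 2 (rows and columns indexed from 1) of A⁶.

13468

Characteristic polynomial: μ^2 - 7μ + 12 = (μ - 4)(μ - 3), so the eigenvalues are 3, 4.
μ=3: eigenvector (4, 11).
μ=4: eigenvector (1, 3).
P = [[4, 1], [11, 3]], D = diag(3, 4), P⁻¹ = [[3, -1], [-11, 4]].
A⁶ = P·diag(729, 4096)·P⁻¹ = [[-36308, 13468], [-111111, 41133]].
The requested entry is 13468.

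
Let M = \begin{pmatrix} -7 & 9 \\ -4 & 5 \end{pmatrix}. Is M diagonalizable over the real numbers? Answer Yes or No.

No

Characteristic polynomial: p(λ) = λ^2 + 2λ + 1 = (λ + 1)^2.
λ = -1 has algebraic multiplicity 2; rank(M + 1I) = 1, so geometric multiplicity = 1.
Geometric multiplicity < algebraic multiplicity, so M is not diagonalizable.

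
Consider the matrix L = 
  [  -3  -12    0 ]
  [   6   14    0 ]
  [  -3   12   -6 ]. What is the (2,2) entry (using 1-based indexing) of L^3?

944

Characteristic polynomial: λ^3 - 5λ^2 - 36λ + 180 = (λ - 6)(λ - 5)(λ + 6), so the eigenvalues are -6, 5, 6.
λ=-6: eigenvector (0, 0, 1).
λ=6: eigenvector (4, -3, -4).
λ=5: eigenvector (-3, 2, 3).
P = [[0, 4, -3], [0, -3, 2], [1, -4, 3]], D = diag(-6, 6, 5), P⁻¹ = [[1, 0, 1], [-2, -3, 0], [-3, -4, 0]].
L³ = P·diag(-216, 216, 125)·P⁻¹ = [[-603, -1092, 0], [546, 944, 0], [387, 1092, -216]].
The requested entry is 944.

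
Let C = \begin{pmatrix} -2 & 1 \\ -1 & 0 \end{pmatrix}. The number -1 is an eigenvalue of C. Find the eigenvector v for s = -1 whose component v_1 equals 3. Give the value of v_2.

3

C + 1I = [[-1, 1], [-1, 1]].
Solving (C + 1I)v = 0 gives the eigenspace spanned by (3, 3).
With v_1 = 3, v = (3, 3), so v_2 = 3.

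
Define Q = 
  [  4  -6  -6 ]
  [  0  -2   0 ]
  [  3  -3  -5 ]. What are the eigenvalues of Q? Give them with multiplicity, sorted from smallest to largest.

Characteristic polynomial: p(r) = r^3 + 3r^2 - 4 = (r - 1)(r + 2)^2.
Roots (with multiplicity): -2, -2, 1.

-2, -2, 1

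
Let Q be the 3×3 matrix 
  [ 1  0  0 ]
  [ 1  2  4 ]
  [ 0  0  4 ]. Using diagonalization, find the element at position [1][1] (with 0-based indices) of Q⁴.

16

Characteristic polynomial: t^3 - 7t^2 + 14t - 8 = (t - 4)(t - 2)(t - 1), so the eigenvalues are 1, 2, 4.
t=1: eigenvector (1, -1, 0).
t=2: eigenvector (0, 1, 0).
t=4: eigenvector (0, 2, 1).
P = [[1, 0, 0], [-1, 1, 2], [0, 0, 1]], D = diag(1, 2, 4), P⁻¹ = [[1, 0, 0], [1, 1, -2], [0, 0, 1]].
Q⁴ = P·diag(1, 16, 256)·P⁻¹ = [[1, 0, 0], [15, 16, 480], [0, 0, 256]].
The requested entry is 16.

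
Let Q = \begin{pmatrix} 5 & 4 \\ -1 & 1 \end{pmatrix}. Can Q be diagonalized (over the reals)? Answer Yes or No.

Characteristic polynomial: p(s) = s^2 - 6s + 9 = (s - 3)^2.
s = 3 has algebraic multiplicity 2; rank(Q − 3I) = 1, so geometric multiplicity = 1.
Geometric multiplicity < algebraic multiplicity, so Q is not diagonalizable.

No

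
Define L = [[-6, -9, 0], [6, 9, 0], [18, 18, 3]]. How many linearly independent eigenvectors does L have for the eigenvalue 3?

2

L − 3I = [[-9, -9, 0], [6, 6, 0], [18, 18, 0]].
This matrix has rank 1, so its null space has dimension 3 − 1 = 2.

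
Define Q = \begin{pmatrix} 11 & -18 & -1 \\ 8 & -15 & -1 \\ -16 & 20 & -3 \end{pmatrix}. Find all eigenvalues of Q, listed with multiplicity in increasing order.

-5, -5, 3

Characteristic polynomial: p(r) = r^3 + 7r^2 - 5r - 75 = (r - 3)(r + 5)^2.
Roots (with multiplicity): -5, -5, 3.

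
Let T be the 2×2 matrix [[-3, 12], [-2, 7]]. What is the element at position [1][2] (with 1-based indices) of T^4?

480

Characteristic polynomial: r^2 - 4r + 3 = (r - 3)(r - 1), so the eigenvalues are 1, 3.
r=3: eigenvector (2, 1).
r=1: eigenvector (3, 1).
P = [[2, 3], [1, 1]], D = diag(3, 1), P⁻¹ = [[-1, 3], [1, -2]].
T⁴ = P·diag(81, 1)·P⁻¹ = [[-159, 480], [-80, 241]].
The requested entry is 480.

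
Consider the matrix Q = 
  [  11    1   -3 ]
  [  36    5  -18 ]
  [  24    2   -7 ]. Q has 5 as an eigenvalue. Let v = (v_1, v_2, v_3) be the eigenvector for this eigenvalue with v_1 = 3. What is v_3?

Q − 5I = [[6, 1, -3], [36, 0, -18], [24, 2, -12]].
Solving (Q − 5I)v = 0 gives the eigenspace spanned by (3, 0, 6).
With v_1 = 3, v = (3, 0, 6), so v_3 = 6.

6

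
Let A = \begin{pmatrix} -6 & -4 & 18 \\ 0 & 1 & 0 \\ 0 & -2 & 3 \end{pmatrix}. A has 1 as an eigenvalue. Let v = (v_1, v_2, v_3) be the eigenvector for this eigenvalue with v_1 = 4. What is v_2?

A − 1I = [[-7, -4, 18], [0, 0, 0], [0, -2, 2]].
Solving (A − 1I)v = 0 gives the eigenspace spanned by (4, 2, 2).
With v_1 = 4, v = (4, 2, 2), so v_2 = 2.

2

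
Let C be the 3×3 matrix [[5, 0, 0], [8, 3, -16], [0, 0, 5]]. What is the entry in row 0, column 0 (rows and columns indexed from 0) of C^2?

25

Characteristic polynomial: μ^3 - 13μ^2 + 55μ - 75 = (μ - 5)^2(μ - 3), so the eigenvalues are 3, 5, 5.
μ=5: eigenvector (3, -4, 2).
μ=3: eigenvector (0, 1, 0).
μ=5: eigenvector (1, -4, 1).
P = [[3, 0, 1], [-4, 1, -4], [2, 0, 1]], D = diag(5, 3, 5), P⁻¹ = [[1, 0, -1], [-4, 1, 8], [-2, 0, 3]].
C² = P·diag(25, 9, 25)·P⁻¹ = [[25, 0, 0], [64, 9, -128], [0, 0, 25]].
The requested entry is 25.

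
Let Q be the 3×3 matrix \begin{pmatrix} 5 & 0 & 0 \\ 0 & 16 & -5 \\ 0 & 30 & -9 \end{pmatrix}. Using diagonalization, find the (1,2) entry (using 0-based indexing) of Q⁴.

Characteristic polynomial: r^3 - 12r^2 + 41r - 30 = (r - 6)(r - 5)(r - 1), so the eigenvalues are 1, 5, 6.
r=5: eigenvector (1, 0, 0).
r=1: eigenvector (0, -1, -3).
r=6: eigenvector (0, 1, 2).
P = [[1, 0, 0], [0, -1, 1], [0, -3, 2]], D = diag(5, 1, 6), P⁻¹ = [[1, 0, 0], [0, 2, -1], [0, 3, -1]].
Q⁴ = P·diag(625, 1, 1296)·P⁻¹ = [[625, 0, 0], [0, 3886, -1295], [0, 7770, -2589]].
The requested entry is -1295.

-1295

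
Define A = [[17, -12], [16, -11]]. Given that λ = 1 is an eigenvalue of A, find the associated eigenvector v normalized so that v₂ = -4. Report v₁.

A − 1I = [[16, -12], [16, -12]].
Solving (A − 1I)v = 0 gives the eigenspace spanned by (-3, -4).
With v₂ = -4, v = (-3, -4), so v₁ = -3.

-3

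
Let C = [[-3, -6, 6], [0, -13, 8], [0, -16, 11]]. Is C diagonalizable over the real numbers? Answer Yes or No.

Characteristic polynomial: p(r) = r^3 + 5r^2 - 9r - 45 = (r - 3)(r + 3)(r + 5).
All 3 eigenvalues are distinct, so C is diagonalizable.

Yes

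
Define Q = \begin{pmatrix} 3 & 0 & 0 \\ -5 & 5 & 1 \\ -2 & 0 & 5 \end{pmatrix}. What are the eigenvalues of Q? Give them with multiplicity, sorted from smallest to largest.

Characteristic polynomial: p(t) = t^3 - 13t^2 + 55t - 75 = (t - 5)^2(t - 3).
Roots (with multiplicity): 3, 5, 5.

3, 5, 5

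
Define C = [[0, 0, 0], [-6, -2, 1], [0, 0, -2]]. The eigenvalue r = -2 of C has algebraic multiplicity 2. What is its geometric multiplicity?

1

C + 2I = [[2, 0, 0], [-6, 0, 1], [0, 0, 0]].
This matrix has rank 2, so its null space has dimension 3 − 2 = 1.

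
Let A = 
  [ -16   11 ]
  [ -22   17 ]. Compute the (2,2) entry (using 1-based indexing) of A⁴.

1967

Characteristic polynomial: t^2 - t - 30 = (t - 6)(t + 5), so the eigenvalues are -5, 6.
t=6: eigenvector (-1, -2).
t=-5: eigenvector (1, 1).
P = [[-1, 1], [-2, 1]], D = diag(6, -5), P⁻¹ = [[1, -1], [2, -1]].
A⁴ = P·diag(1296, 625)·P⁻¹ = [[-46, 671], [-1342, 1967]].
The requested entry is 1967.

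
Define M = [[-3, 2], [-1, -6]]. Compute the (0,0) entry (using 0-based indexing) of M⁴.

-113

Characteristic polynomial: μ^2 + 9μ + 20 = (μ + 4)(μ + 5), so the eigenvalues are -5, -4.
μ=-5: eigenvector (1, -1).
μ=-4: eigenvector (2, -1).
P = [[1, 2], [-1, -1]], D = diag(-5, -4), P⁻¹ = [[-1, -2], [1, 1]].
M⁴ = P·diag(625, 256)·P⁻¹ = [[-113, -738], [369, 994]].
The requested entry is -113.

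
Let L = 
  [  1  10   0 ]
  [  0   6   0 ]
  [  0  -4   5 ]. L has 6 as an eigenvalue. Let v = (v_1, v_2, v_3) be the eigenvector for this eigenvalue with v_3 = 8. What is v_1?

L − 6I = [[-5, 10, 0], [0, 0, 0], [0, -4, -1]].
Solving (L − 6I)v = 0 gives the eigenspace spanned by (-4, -2, 8).
With v_3 = 8, v = (-4, -2, 8), so v_1 = -4.

-4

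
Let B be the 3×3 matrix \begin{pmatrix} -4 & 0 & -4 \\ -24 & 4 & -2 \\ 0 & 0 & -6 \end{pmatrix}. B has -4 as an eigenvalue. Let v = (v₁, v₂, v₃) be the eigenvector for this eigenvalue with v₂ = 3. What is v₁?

B + 4I = [[0, 0, -4], [-24, 8, -2], [0, 0, -2]].
Solving (B + 4I)v = 0 gives the eigenspace spanned by (1, 3, 0).
With v₂ = 3, v = (1, 3, 0), so v₁ = 1.

1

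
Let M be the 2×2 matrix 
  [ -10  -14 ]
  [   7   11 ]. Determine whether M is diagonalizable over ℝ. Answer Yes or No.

Yes

Characteristic polynomial: p(μ) = μ^2 - μ - 12 = (μ - 4)(μ + 3).
All 2 eigenvalues are distinct, so M is diagonalizable.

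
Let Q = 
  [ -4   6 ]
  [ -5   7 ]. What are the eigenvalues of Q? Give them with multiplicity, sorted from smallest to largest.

Characteristic polynomial: p(λ) = λ^2 - 3λ + 2 = (λ - 2)(λ - 1).
Roots (with multiplicity): 1, 2.

1, 2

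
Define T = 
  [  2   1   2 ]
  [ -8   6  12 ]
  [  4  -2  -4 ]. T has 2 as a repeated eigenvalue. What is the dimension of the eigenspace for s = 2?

T − 2I = [[0, 1, 2], [-8, 4, 12], [4, -2, -6]].
This matrix has rank 2, so its null space has dimension 3 − 2 = 1.

1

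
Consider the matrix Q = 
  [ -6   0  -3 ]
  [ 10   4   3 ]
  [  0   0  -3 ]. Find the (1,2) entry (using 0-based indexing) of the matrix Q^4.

Characteristic polynomial: λ^3 + 5λ^2 - 18λ - 72 = (λ - 4)(λ + 3)(λ + 6), so the eigenvalues are -6, -3, 4.
λ=4: eigenvector (0, 1, 0).
λ=-6: eigenvector (-1, 1, 0).
λ=-3: eigenvector (-1, 1, 1).
P = [[0, -1, -1], [1, 1, 1], [0, 0, 1]], D = diag(4, -6, -3), P⁻¹ = [[1, 1, 0], [-1, 0, -1], [0, 0, 1]].
Q⁴ = P·diag(256, 1296, 81)·P⁻¹ = [[1296, 0, 1215], [-1040, 256, -1215], [0, 0, 81]].
The requested entry is -1215.

-1215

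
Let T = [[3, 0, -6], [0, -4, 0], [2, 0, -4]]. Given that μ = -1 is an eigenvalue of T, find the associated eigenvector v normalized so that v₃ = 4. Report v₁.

6

T + 1I = [[4, 0, -6], [0, -3, 0], [2, 0, -3]].
Solving (T + 1I)v = 0 gives the eigenspace spanned by (6, 0, 4).
With v₃ = 4, v = (6, 0, 4), so v₁ = 6.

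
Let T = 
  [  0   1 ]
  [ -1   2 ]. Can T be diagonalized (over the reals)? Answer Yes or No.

Characteristic polynomial: p(r) = r^2 - 2r + 1 = (r - 1)^2.
r = 1 has algebraic multiplicity 2; rank(T − 1I) = 1, so geometric multiplicity = 1.
Geometric multiplicity < algebraic multiplicity, so T is not diagonalizable.

No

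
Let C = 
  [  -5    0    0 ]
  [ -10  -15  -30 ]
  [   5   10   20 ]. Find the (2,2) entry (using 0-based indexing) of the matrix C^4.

Characteristic polynomial: r^3 - 25r = r(r - 5)(r + 5), so the eigenvalues are -5, 0, 5.
r=0: eigenvector (0, -2, 1).
r=5: eigenvector (0, -3, 2).
r=-5: eigenvector (-1, -2, 1).
P = [[0, 0, -1], [-2, -3, -2], [1, 2, 1]], D = diag(0, 5, -5), P⁻¹ = [[1, -2, -3], [0, 1, 2], [-1, 0, 0]].
C⁴ = P·diag(0, 625, 625)·P⁻¹ = [[625, 0, 0], [1250, -1875, -3750], [-625, 1250, 2500]].
The requested entry is 2500.

2500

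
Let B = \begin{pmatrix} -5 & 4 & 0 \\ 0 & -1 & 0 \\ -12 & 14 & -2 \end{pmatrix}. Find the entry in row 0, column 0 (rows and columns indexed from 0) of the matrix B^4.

Characteristic polynomial: t^3 + 8t^2 + 17t + 10 = (t + 1)(t + 2)(t + 5), so the eigenvalues are -5, -2, -1.
t=-5: eigenvector (1, 0, 4).
t=-1: eigenvector (1, 1, 2).
t=-2: eigenvector (0, 0, 1).
P = [[1, 1, 0], [0, 1, 0], [4, 2, 1]], D = diag(-5, -1, -2), P⁻¹ = [[1, -1, 0], [0, 1, 0], [-4, 2, 1]].
B⁴ = P·diag(625, 1, 16)·P⁻¹ = [[625, -624, 0], [0, 1, 0], [2436, -2466, 16]].
The requested entry is 625.

625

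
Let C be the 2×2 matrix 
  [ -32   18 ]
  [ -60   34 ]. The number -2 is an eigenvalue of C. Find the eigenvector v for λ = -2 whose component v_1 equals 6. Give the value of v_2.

10

C + 2I = [[-30, 18], [-60, 36]].
Solving (C + 2I)v = 0 gives the eigenspace spanned by (6, 10).
With v_1 = 6, v = (6, 10), so v_2 = 10.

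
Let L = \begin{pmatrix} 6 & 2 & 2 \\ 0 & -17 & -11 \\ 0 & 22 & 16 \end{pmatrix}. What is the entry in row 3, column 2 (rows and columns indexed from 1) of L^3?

682

Characteristic polynomial: t^3 - 5t^2 - 36t + 180 = (t - 6)(t - 5)(t + 6), so the eigenvalues are -6, 5, 6.
t=5: eigenvector (-2, -1, 2).
t=-6: eigenvector (0, 1, -1).
t=6: eigenvector (1, 0, 0).
P = [[-2, 0, 1], [-1, 1, 0], [2, -1, 0]], D = diag(5, -6, 6), P⁻¹ = [[0, 1, 1], [0, 2, 1], [1, 2, 2]].
L³ = P·diag(125, -216, 216)·P⁻¹ = [[216, 182, 182], [0, -557, -341], [0, 682, 466]].
The requested entry is 682.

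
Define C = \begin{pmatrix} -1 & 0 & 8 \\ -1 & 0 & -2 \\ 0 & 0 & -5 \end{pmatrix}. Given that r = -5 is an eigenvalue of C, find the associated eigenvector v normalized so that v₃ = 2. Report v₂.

0

C + 5I = [[4, 0, 8], [-1, 5, -2], [0, 0, 0]].
Solving (C + 5I)v = 0 gives the eigenspace spanned by (-4, 0, 2).
With v₃ = 2, v = (-4, 0, 2), so v₂ = 0.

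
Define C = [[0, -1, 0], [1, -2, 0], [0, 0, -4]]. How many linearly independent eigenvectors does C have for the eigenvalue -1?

C + 1I = [[1, -1, 0], [1, -1, 0], [0, 0, -3]].
This matrix has rank 2, so its null space has dimension 3 − 2 = 1.

1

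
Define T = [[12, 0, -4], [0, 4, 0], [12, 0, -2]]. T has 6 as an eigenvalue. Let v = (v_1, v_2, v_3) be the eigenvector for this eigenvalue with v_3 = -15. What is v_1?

-10

T − 6I = [[6, 0, -4], [0, -2, 0], [12, 0, -8]].
Solving (T − 6I)v = 0 gives the eigenspace spanned by (-10, 0, -15).
With v_3 = -15, v = (-10, 0, -15), so v_1 = -10.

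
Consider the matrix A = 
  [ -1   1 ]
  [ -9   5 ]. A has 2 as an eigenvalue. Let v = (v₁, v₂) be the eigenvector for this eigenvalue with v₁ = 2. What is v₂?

6

A − 2I = [[-3, 1], [-9, 3]].
Solving (A − 2I)v = 0 gives the eigenspace spanned by (2, 6).
With v₁ = 2, v = (2, 6), so v₂ = 6.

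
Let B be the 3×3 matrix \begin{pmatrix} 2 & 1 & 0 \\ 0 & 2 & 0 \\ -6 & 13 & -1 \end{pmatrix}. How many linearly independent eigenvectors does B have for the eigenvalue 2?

B − 2I = [[0, 1, 0], [0, 0, 0], [-6, 13, -3]].
This matrix has rank 2, so its null space has dimension 3 − 2 = 1.

1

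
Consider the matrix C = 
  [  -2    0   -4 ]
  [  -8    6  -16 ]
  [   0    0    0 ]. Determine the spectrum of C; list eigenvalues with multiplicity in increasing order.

Characteristic polynomial: p(λ) = λ^3 - 4λ^2 - 12λ = λ(λ - 6)(λ + 2).
Roots (with multiplicity): -2, 0, 6.

-2, 0, 6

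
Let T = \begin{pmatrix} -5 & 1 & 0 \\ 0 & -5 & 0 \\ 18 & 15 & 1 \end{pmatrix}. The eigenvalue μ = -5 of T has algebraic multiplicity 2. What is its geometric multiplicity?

1

T + 5I = [[0, 1, 0], [0, 0, 0], [18, 15, 6]].
This matrix has rank 2, so its null space has dimension 3 − 2 = 1.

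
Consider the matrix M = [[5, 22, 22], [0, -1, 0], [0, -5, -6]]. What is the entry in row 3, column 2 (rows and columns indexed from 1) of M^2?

35

Characteristic polynomial: t^3 + 2t^2 - 29t - 30 = (t - 5)(t + 1)(t + 6), so the eigenvalues are -6, -1, 5.
t=5: eigenvector (1, 0, 0).
t=-1: eigenvector (0, 1, -1).
t=-6: eigenvector (-2, 0, 1).
P = [[1, 0, -2], [0, 1, 0], [0, -1, 1]], D = diag(5, -1, -6), P⁻¹ = [[1, 2, 2], [0, 1, 0], [0, 1, 1]].
M² = P·diag(25, 1, 36)·P⁻¹ = [[25, -22, -22], [0, 1, 0], [0, 35, 36]].
The requested entry is 35.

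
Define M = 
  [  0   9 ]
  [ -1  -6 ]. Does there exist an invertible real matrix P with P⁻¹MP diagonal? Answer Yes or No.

No

Characteristic polynomial: p(s) = s^2 + 6s + 9 = (s + 3)^2.
s = -3 has algebraic multiplicity 2; rank(M + 3I) = 1, so geometric multiplicity = 1.
Geometric multiplicity < algebraic multiplicity, so M is not diagonalizable.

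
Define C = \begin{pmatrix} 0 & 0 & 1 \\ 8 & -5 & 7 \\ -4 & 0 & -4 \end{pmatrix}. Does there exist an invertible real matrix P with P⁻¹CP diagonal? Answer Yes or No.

Characteristic polynomial: p(μ) = μ^3 + 9μ^2 + 24μ + 20 = (μ + 2)^2(μ + 5).
μ = -2 has algebraic multiplicity 2; rank(C + 2I) = 2, so geometric multiplicity = 1.
Geometric multiplicity < algebraic multiplicity, so C is not diagonalizable.

No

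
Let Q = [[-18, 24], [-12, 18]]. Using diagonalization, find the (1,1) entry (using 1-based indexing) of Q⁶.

46656

Characteristic polynomial: r^2 - 36 = (r - 6)(r + 6), so the eigenvalues are -6, 6.
r=6: eigenvector (1, 1).
r=-6: eigenvector (-2, -1).
P = [[1, -2], [1, -1]], D = diag(6, -6), P⁻¹ = [[-1, 2], [-1, 1]].
Q⁶ = P·diag(46656, 46656)·P⁻¹ = [[46656, 0], [0, 46656]].
The requested entry is 46656.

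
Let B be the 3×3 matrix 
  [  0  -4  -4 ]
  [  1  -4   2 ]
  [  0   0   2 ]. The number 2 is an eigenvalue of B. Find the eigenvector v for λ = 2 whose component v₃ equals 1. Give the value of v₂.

0

B − 2I = [[-2, -4, -4], [1, -6, 2], [0, 0, 0]].
Solving (B − 2I)v = 0 gives the eigenspace spanned by (-2, 0, 1).
With v₃ = 1, v = (-2, 0, 1), so v₂ = 0.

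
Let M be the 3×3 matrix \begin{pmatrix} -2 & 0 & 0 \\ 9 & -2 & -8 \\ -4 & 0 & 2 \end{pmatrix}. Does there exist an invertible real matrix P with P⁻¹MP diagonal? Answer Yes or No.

Characteristic polynomial: p(s) = s^3 + 2s^2 - 4s - 8 = (s - 2)(s + 2)^2.
s = -2 has algebraic multiplicity 2; rank(M + 2I) = 2, so geometric multiplicity = 1.
Geometric multiplicity < algebraic multiplicity, so M is not diagonalizable.

No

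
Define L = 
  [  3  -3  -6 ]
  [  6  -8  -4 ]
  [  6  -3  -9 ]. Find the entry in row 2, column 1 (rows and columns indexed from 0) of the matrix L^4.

Characteristic polynomial: r^3 + 14r^2 + 63r + 90 = (r + 3)(r + 5)(r + 6), so the eigenvalues are -6, -5, -3.
r=-5: eigenvector (3, 2, 3).
r=-6: eigenvector (1, 1, 1).
r=-3: eigenvector (-3, -2, -2).
P = [[3, 1, -3], [2, 1, -2], [3, 1, -2]], D = diag(-5, -6, -3), P⁻¹ = [[0, -1, 1], [-2, 3, 0], [-1, 0, 1]].
L⁴ = P·diag(625, 1296, 81)·P⁻¹ = [[-2349, 2013, 1632], [-2430, 2638, 1088], [-2430, 2013, 1713]].
The requested entry is 2013.

2013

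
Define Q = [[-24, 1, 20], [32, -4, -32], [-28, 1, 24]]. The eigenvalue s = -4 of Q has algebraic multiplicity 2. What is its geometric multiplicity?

Q + 4I = [[-20, 1, 20], [32, 0, -32], [-28, 1, 28]].
This matrix has rank 2, so its null space has dimension 3 − 2 = 1.

1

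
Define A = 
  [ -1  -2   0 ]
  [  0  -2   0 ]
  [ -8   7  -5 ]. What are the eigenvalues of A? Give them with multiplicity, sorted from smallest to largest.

-5, -2, -1

Characteristic polynomial: p(r) = r^3 + 8r^2 + 17r + 10 = (r + 1)(r + 2)(r + 5).
Roots (with multiplicity): -5, -2, -1.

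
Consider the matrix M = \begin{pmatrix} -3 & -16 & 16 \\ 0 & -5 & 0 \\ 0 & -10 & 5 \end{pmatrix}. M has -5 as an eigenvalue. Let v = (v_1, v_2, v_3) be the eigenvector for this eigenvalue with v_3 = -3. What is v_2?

M + 5I = [[2, -16, 16], [0, 0, 0], [0, -10, 10]].
Solving (M + 5I)v = 0 gives the eigenspace spanned by (0, -3, -3).
With v_3 = -3, v = (0, -3, -3), so v_2 = -3.

-3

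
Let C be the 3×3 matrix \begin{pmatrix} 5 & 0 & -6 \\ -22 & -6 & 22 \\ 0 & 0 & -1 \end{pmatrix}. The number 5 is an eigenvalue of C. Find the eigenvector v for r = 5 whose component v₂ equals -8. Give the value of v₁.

C − 5I = [[0, 0, -6], [-22, -11, 22], [0, 0, -6]].
Solving (C − 5I)v = 0 gives the eigenspace spanned by (4, -8, 0).
With v₂ = -8, v = (4, -8, 0), so v₁ = 4.

4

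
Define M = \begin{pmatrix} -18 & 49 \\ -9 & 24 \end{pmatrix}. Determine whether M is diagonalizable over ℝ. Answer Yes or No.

No

Characteristic polynomial: p(μ) = μ^2 - 6μ + 9 = (μ - 3)^2.
μ = 3 has algebraic multiplicity 2; rank(M − 3I) = 1, so geometric multiplicity = 1.
Geometric multiplicity < algebraic multiplicity, so M is not diagonalizable.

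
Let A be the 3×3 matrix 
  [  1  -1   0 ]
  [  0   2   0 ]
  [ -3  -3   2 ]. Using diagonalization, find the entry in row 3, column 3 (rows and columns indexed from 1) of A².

4

Characteristic polynomial: λ^3 - 5λ^2 + 8λ - 4 = (λ - 2)^2(λ - 1), so the eigenvalues are 1, 2, 2.
λ=2: eigenvector (0, 0, 1).
λ=2: eigenvector (-1, 1, -4).
λ=1: eigenvector (1, 0, 3).
P = [[0, -1, 1], [0, 1, 0], [1, -4, 3]], D = diag(2, 2, 1), P⁻¹ = [[-3, 1, 1], [0, 1, 0], [1, 1, 0]].
A² = P·diag(4, 4, 1)·P⁻¹ = [[1, -3, 0], [0, 4, 0], [-9, -9, 4]].
The requested entry is 4.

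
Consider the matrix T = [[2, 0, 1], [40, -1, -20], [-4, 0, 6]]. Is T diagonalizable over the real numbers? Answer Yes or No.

No

Characteristic polynomial: p(r) = r^3 - 7r^2 + 8r + 16 = (r - 4)^2(r + 1).
r = 4 has algebraic multiplicity 2; rank(T − 4I) = 2, so geometric multiplicity = 1.
Geometric multiplicity < algebraic multiplicity, so T is not diagonalizable.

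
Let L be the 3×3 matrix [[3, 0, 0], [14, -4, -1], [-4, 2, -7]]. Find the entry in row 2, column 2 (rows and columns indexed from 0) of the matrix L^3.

Characteristic polynomial: r^3 + 8r^2 - 3r - 90 = (r - 3)(r + 5)(r + 6), so the eigenvalues are -6, -5, 3.
r=3: eigenvector (1, 2, 0).
r=-6: eigenvector (0, 1, 2).
r=-5: eigenvector (0, -1, -1).
P = [[1, 0, 0], [2, 1, -1], [0, 2, -1]], D = diag(3, -6, -5), P⁻¹ = [[1, 0, 0], [2, -1, 1], [4, -2, 1]].
L³ = P·diag(27, -216, -125)·P⁻¹ = [[27, 0, 0], [122, -34, -91], [-364, 182, -307]].
The requested entry is -307.

-307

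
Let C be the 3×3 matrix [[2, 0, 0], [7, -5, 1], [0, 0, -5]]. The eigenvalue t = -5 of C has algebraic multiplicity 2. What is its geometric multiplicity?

C + 5I = [[7, 0, 0], [7, 0, 1], [0, 0, 0]].
This matrix has rank 2, so its null space has dimension 3 − 2 = 1.

1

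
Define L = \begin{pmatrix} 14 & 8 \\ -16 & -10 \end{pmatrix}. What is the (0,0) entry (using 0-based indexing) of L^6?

93248

Characteristic polynomial: λ^2 - 4λ - 12 = (λ - 6)(λ + 2), so the eigenvalues are -2, 6.
λ=-2: eigenvector (-1, 2).
λ=6: eigenvector (-1, 1).
P = [[-1, -1], [2, 1]], D = diag(-2, 6), P⁻¹ = [[1, 1], [-2, -1]].
L⁶ = P·diag(64, 46656)·P⁻¹ = [[93248, 46592], [-93184, -46528]].
The requested entry is 93248.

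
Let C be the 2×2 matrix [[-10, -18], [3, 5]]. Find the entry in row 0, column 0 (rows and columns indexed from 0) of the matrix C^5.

-3070

Characteristic polynomial: s^2 + 5s + 4 = (s + 1)(s + 4), so the eigenvalues are -4, -1.
s=-4: eigenvector (-3, 1).
s=-1: eigenvector (-2, 1).
P = [[-3, -2], [1, 1]], D = diag(-4, -1), P⁻¹ = [[-1, -2], [1, 3]].
C⁵ = P·diag(-1024, -1)·P⁻¹ = [[-3070, -6138], [1023, 2045]].
The requested entry is -3070.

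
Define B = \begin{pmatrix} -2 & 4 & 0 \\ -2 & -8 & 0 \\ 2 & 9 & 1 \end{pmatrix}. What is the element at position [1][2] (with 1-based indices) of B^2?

-40

Characteristic polynomial: λ^3 + 9λ^2 + 14λ - 24 = (λ - 1)(λ + 4)(λ + 6), so the eigenvalues are -6, -4, 1.
λ=-4: eigenvector (2, -1, 1).
λ=-6: eigenvector (-1, 1, -1).
λ=1: eigenvector (0, 0, 1).
P = [[2, -1, 0], [-1, 1, 0], [1, -1, 1]], D = diag(-4, -6, 1), P⁻¹ = [[1, 1, 0], [1, 2, 0], [0, 1, 1]].
B² = P·diag(16, 36, 1)·P⁻¹ = [[-4, -40, 0], [20, 56, 0], [-20, -55, 1]].
The requested entry is -40.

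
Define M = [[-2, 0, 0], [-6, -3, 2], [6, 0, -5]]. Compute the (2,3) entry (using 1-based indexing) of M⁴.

Characteristic polynomial: r^3 + 10r^2 + 31r + 30 = (r + 2)(r + 3)(r + 5), so the eigenvalues are -5, -3, -2.
r=-2: eigenvector (1, -2, 2).
r=-3: eigenvector (0, 1, 0).
r=-5: eigenvector (0, -1, 1).
P = [[1, 0, 0], [-2, 1, -1], [2, 0, 1]], D = diag(-2, -3, -5), P⁻¹ = [[1, 0, 0], [0, 1, 1], [-2, 0, 1]].
M⁴ = P·diag(16, 81, 625)·P⁻¹ = [[16, 0, 0], [1218, 81, -544], [-1218, 0, 625]].
The requested entry is -544.

-544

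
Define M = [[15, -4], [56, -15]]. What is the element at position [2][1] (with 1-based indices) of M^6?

Characteristic polynomial: r^2 - 1 = (r - 1)(r + 1), so the eigenvalues are -1, 1.
r=1: eigenvector (-2, -7).
r=-1: eigenvector (1, 4).
P = [[-2, 1], [-7, 4]], D = diag(1, -1), P⁻¹ = [[-4, 1], [-7, 2]].
M⁶ = P·diag(1, 1)·P⁻¹ = [[1, 0], [0, 1]].
The requested entry is 0.

0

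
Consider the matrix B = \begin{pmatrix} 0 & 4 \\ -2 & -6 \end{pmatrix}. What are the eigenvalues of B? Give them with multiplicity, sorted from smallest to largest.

-4, -2

Characteristic polynomial: p(r) = r^2 + 6r + 8 = (r + 2)(r + 4).
Roots (with multiplicity): -4, -2.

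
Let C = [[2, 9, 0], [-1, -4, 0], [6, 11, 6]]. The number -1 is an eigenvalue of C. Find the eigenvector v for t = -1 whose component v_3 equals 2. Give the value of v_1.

-6

C + 1I = [[3, 9, 0], [-1, -3, 0], [6, 11, 7]].
Solving (C + 1I)v = 0 gives the eigenspace spanned by (-6, 2, 2).
With v_3 = 2, v = (-6, 2, 2), so v_1 = -6.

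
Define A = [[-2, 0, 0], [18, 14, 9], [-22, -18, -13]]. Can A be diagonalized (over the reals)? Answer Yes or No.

Yes

Characteristic polynomial: p(s) = s^3 + s^2 - 22s - 40 = (s - 5)(s + 2)(s + 4).
All 3 eigenvalues are distinct, so A is diagonalizable.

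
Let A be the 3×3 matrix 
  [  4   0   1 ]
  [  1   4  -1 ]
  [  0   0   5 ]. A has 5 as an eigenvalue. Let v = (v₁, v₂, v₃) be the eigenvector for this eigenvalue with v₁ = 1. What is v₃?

1

A − 5I = [[-1, 0, 1], [1, -1, -1], [0, 0, 0]].
Solving (A − 5I)v = 0 gives the eigenspace spanned by (1, 0, 1).
With v₁ = 1, v = (1, 0, 1), so v₃ = 1.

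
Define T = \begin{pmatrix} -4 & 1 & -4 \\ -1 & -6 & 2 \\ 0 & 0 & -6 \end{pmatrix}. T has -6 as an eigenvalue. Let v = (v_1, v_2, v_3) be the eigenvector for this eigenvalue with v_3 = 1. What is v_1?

2

T + 6I = [[2, 1, -4], [-1, 0, 2], [0, 0, 0]].
Solving (T + 6I)v = 0 gives the eigenspace spanned by (2, 0, 1).
With v_3 = 1, v = (2, 0, 1), so v_1 = 2.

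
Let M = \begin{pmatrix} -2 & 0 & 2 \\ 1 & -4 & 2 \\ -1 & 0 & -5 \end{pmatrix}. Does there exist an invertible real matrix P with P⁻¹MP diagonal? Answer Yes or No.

Characteristic polynomial: p(μ) = μ^3 + 11μ^2 + 40μ + 48 = (μ + 3)(μ + 4)^2.
μ = -4 has algebraic multiplicity 2; rank(M + 4I) = 2, so geometric multiplicity = 1.
Geometric multiplicity < algebraic multiplicity, so M is not diagonalizable.

No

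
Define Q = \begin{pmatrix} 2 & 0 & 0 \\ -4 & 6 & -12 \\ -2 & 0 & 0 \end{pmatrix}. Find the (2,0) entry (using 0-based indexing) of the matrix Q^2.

Characteristic polynomial: t^3 - 8t^2 + 12t = t(t - 6)(t - 2), so the eigenvalues are 0, 2, 6.
t=2: eigenvector (1, -2, -1).
t=6: eigenvector (0, 1, 0).
t=0: eigenvector (0, 2, 1).
P = [[1, 0, 0], [-2, 1, 2], [-1, 0, 1]], D = diag(2, 6, 0), P⁻¹ = [[1, 0, 0], [0, 1, -2], [1, 0, 1]].
Q² = P·diag(4, 36, 0)·P⁻¹ = [[4, 0, 0], [-8, 36, -72], [-4, 0, 0]].
The requested entry is -4.

-4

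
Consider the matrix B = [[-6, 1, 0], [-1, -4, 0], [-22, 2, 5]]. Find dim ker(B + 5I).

B + 5I = [[-1, 1, 0], [-1, 1, 0], [-22, 2, 10]].
This matrix has rank 2, so its null space has dimension 3 − 2 = 1.

1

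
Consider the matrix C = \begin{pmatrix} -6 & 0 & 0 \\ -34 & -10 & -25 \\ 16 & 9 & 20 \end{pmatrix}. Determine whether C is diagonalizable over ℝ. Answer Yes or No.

No

Characteristic polynomial: p(t) = t^3 - 4t^2 - 35t + 150 = (t - 5)^2(t + 6).
t = 5 has algebraic multiplicity 2; rank(C − 5I) = 2, so geometric multiplicity = 1.
Geometric multiplicity < algebraic multiplicity, so C is not diagonalizable.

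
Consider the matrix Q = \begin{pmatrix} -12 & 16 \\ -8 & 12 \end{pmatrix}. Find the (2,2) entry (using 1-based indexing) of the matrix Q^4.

Characteristic polynomial: λ^2 - 16 = (λ - 4)(λ + 4), so the eigenvalues are -4, 4.
λ=4: eigenvector (1, 1).
λ=-4: eigenvector (-2, -1).
P = [[1, -2], [1, -1]], D = diag(4, -4), P⁻¹ = [[-1, 2], [-1, 1]].
Q⁴ = P·diag(256, 256)·P⁻¹ = [[256, 0], [0, 256]].
The requested entry is 256.

256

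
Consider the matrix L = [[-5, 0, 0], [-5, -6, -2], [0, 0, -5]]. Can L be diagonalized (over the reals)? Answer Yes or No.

Characteristic polynomial: p(s) = s^3 + 16s^2 + 85s + 150 = (s + 5)^2(s + 6).
s = -5 has algebraic multiplicity 2; rank(L + 5I) = 1, so geometric multiplicity = 2.
Every eigenvalue has geometric = algebraic multiplicity, so L is diagonalizable.

Yes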